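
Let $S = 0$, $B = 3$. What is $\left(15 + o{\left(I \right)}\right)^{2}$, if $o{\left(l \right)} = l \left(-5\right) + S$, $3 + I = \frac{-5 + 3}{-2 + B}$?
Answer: $1600$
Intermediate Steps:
$I = -5$ ($I = -3 + \frac{-5 + 3}{-2 + 3} = -3 - \frac{2}{1} = -3 - 2 = -5$)
$o{\left(l \right)} = - 5 l$ ($o{\left(l \right)} = l \left(-5\right) + 0 = - 5 l + 0 = - 5 l$)
$\left(15 + o{\left(I \right)}\right)^{2} = \left(15 - -25\right)^{2} = \left(15 + 25\right)^{2} = 40^{2} = 1600$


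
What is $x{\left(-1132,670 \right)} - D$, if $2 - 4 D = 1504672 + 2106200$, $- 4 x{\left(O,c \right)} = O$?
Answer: $\frac{1806001}{2} \approx 9.03 \cdot 10^{5}$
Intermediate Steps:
$x{\left(O,c \right)} = - \frac{O}{4}$
$D = - \frac{1805435}{2}$ ($D = \frac{1}{2} - \frac{1504672 + 2106200}{4} = \frac{1}{2} - 902718 = - \frac{1805435}{2} \approx -9.0272 \cdot 10^{5}$)
$x{\left(-1132,670 \right)} - D = \left(- \frac{1}{4}\right) \left(-1132\right) - - \frac{1805435}{2} = 283 + \frac{1805435}{2} = \frac{1806001}{2}$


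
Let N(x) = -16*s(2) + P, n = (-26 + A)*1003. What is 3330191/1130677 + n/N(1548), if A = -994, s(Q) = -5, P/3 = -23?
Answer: -1156713779519/12437447 ≈ -93003.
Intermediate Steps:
P = -69 (P = 3*(-23) = -69)
n = -1023060 (n = (-26 - 994)*1003 = -1020*1003 = -1023060)
N(x) = 11 (N(x) = -16*(-5) - 69 = 80 - 69 = 11)
3330191/1130677 + n/N(1548) = 3330191/1130677 - 1023060/11 = -1156713779519/12437447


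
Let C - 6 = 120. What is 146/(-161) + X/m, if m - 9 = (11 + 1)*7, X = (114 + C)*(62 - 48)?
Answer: 175794/4991 ≈ 35.222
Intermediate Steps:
C = 126 (C = 6 + 120 = 126)
X = 3360 (X = (114 + 126)*(62 - 48) = 240*14 = 3360)
m = 93 (m = 9 + (11 + 1)*7 = 9 + 12*7 = 9 + 84 = 93)
146/(-161) + X/m = 146/(-161) + 3360/93 = 146*(-1/161) + 3360*(1/93) = -146/161 + 1120/31 = 175794/4991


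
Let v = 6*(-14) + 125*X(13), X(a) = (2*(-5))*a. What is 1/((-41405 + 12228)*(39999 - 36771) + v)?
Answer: -1/94199690 ≈ -1.0616e-8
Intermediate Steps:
X(a) = -10*a
v = -16334 (v = 6*(-14) + 125*(-10*13) = -84 + 125*(-130) = -84 - 16250 = -16334)
1/((-41405 + 12228)*(39999 - 36771) + v) = 1/((-41405 + 12228)*(39999 - 36771) - 16334) = 1/(-29177*3228 - 16334) = 1/(-94183356 - 16334) = 1/(-94199690) = -1/94199690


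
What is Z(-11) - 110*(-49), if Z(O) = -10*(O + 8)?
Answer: 5420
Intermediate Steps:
Z(O) = -80 - 10*O (Z(O) = -10*(8 + O) = -80 - 10*O)
Z(-11) - 110*(-49) = (-80 - 10*(-11)) - 110*(-49) = (-80 + 110) + 5390 = 30 + 5390 = 5420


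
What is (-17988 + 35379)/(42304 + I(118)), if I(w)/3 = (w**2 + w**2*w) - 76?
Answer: 17391/5012944 ≈ 0.0034692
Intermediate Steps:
I(w) = -228 + 3*w**2 + 3*w**3 (I(w) = 3*((w**2 + w**2*w) - 76) = 3*((w**2 + w**3) - 76) = 3*(-76 + w**2 + w**3) = -228 + 3*w**2 + 3*w**3)
(-17988 + 35379)/(42304 + I(118)) = (-17988 + 35379)/(42304 + (-228 + 3*118**2 + 3*118**3)) = 17391/(42304 + (-228 + 3*13924 + 3*1643032)) = 17391/(42304 + (-228 + 41772 + 4929096)) = 17391/(42304 + 4970640) = 17391/5012944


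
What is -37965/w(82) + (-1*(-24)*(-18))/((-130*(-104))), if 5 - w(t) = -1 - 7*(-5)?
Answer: 32079642/24505 ≈ 1309.1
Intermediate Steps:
w(t) = -29 (w(t) = 5 - (-1 - 7*(-5)) = 5 - (-1 + 35) = 5 - 1*34 = 5 - 34 = -29)
-37965/w(82) + (-1*(-24)*(-18))/((-130*(-104))) = -37965/(-29) + (-1*(-24)*(-18))/((-130*(-104))) = -37965*(-1/29) + (24*(-18))/13520 = 37965/29 - 432*1/13520 = 37965/29 - 27/845 = 32079642/24505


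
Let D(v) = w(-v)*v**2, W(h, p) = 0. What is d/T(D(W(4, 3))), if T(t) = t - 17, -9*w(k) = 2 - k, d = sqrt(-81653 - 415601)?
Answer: -I*sqrt(497254)/17 ≈ -41.48*I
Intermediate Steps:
d = I*sqrt(497254) (d = sqrt(-497254) = I*sqrt(497254) ≈ 705.16*I)
w(k) = -2/9 + k/9 (w(k) = -(2 - k)/9 = -2/9 + k/9)
D(v) = v**2*(-2/9 - v/9) (D(v) = (-2/9 + (-v)/9)*v**2 = (-2/9 - v/9)*v**2 = v**2*(-2/9 - v/9))
T(t) = -17 + t
d/T(D(W(4, 3))) = (I*sqrt(497254))/(-17 + (1/9)*0**2*(-2 - 1*0)) = (I*sqrt(497254))/(-17 + (1/9)*0*(-2 + 0)) = (I*sqrt(497254))/(-17 + (1/9)*0*(-2)) = (I*sqrt(497254))/(-17 + 0) = (I*sqrt(497254))/(-17) = (I*sqrt(497254))*(-1/17) = -I*sqrt(497254)/17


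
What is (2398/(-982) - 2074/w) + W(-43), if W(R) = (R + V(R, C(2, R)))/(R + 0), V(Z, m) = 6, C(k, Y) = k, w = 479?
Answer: -59782172/10113127 ≈ -5.9113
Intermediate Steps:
W(R) = (6 + R)/R (W(R) = (R + 6)/(R + 0) = (6 + R)/R)
(2398/(-982) - 2074/w) + W(-43) = (2398/(-982) - 2074/479) + (6 - 43)/(-43) = (2398*(-1/982) - 2074*1/479) - 1/43*(-37) = (-1199/491 - 2074/479) + 37/43 = -1592655/235189 + 37/43 = -59782172/10113127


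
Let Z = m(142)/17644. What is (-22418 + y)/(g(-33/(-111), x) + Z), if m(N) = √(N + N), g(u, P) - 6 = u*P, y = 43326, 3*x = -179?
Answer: -235349886288774576/132136541469565 - 2272613082696*√71/132136541469565 ≈ -1781.3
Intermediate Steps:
x = -179/3 (x = (⅓)*(-179) = -179/3 ≈ -59.667)
g(u, P) = 6 + P*u (g(u, P) = 6 + u*P = 6 + P*u)
m(N) = √2*√N (m(N) = √(2*N) = √2*√N)
Z = √71/8822 (Z = (√2*√142)/17644 = (2*√71)*(1/17644) = √71/8822 ≈ 0.00095513)
(-22418 + y)/(g(-33/(-111), x) + Z) = (-22418 + 43326)/((6 - (-1969)/(-111)) + √71/8822) = 20908/((6 - (-1969)*(-1)/111) + √71/8822) = 20908/((6 - 179/3*11/37) + √71/8822) = 20908/((6 - 1969/111) + √71/8822) = 20908/(-1303/111 + √71/8822)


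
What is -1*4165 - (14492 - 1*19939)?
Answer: 1282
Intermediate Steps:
-1*4165 - (14492 - 1*19939) = -4165 - (14492 - 19939) = -4165 - 1*(-5447) = -4165 + 5447 = 1282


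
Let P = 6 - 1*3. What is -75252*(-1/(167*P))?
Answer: 25084/167 ≈ 150.20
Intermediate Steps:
P = 3 (P = 6 - 3 = 3)
-75252*(-1/(167*P)) = -75252/((-167*3)) = -75252/(-501) = -75252*(-1/501) = 25084/167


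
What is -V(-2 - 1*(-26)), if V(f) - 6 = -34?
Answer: 28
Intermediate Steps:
V(f) = -28 (V(f) = 6 - 34 = -28)
-V(-2 - 1*(-26)) = -1*(-28) = 28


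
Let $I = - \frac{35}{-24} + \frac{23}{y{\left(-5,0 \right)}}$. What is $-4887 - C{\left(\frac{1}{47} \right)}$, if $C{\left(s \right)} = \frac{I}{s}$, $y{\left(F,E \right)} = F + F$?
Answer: $- \frac{581693}{120} \approx -4847.4$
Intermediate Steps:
$y{\left(F,E \right)} = 2 F$
$I = - \frac{101}{120}$ ($I = - \frac{35}{-24} + \frac{23}{2 \left(-5\right)} = \left(-35\right) \left(- \frac{1}{24}\right) + \frac{23}{-10} = \frac{35}{24} + 23 \left(- \frac{1}{10}\right) = \frac{35}{24} - \frac{23}{10} = - \frac{101}{120} \approx -0.84167$)
$C{\left(s \right)} = - \frac{101}{120 s}$
$-4887 - C{\left(\frac{1}{47} \right)} = -4887 - - \frac{101}{120 \cdot \frac{1}{47}} = -4887 - - \frac{101 \frac{1}{\frac{1}{47}}}{120} = -4887 - \left(- \frac{101}{120}\right) 47 = -4887 - - \frac{4747}{120} = -4887 + \frac{4747}{120} = - \frac{581693}{120}$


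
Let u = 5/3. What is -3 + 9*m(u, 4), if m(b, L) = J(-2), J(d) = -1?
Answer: -12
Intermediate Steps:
u = 5/3 (u = 5*(1/3) = 5/3 ≈ 1.6667)
m(b, L) = -1
-3 + 9*m(u, 4) = -3 + 9*(-1) = -3 - 9 = -12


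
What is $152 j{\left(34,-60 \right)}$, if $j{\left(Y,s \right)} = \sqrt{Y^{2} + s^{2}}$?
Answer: $304 \sqrt{1189} \approx 10482.0$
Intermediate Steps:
$152 j{\left(34,-60 \right)} = 152 \sqrt{34^{2} + \left(-60\right)^{2}} = 152 \sqrt{1156 + 3600} = 152 \sqrt{4756} = 152 \cdot 2 \sqrt{1189} = 304 \sqrt{1189}$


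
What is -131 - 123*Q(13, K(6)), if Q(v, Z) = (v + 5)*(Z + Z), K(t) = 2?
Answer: -8987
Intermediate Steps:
Q(v, Z) = 2*Z*(5 + v) (Q(v, Z) = (5 + v)*(2*Z) = 2*Z*(5 + v))
-131 - 123*Q(13, K(6)) = -131 - 246*2*(5 + 13) = -131 - 246*2*18 = -131 - 123*72 = -131 - 8856 = -8987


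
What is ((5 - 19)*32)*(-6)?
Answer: 2688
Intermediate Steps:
((5 - 19)*32)*(-6) = -14*32*(-6) = -448*(-6) = 2688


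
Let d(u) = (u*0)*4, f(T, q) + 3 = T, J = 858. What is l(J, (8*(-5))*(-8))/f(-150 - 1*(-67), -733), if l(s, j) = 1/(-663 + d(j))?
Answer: 1/57018 ≈ 1.7538e-5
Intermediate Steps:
f(T, q) = -3 + T
d(u) = 0 (d(u) = 0*4 = 0)
l(s, j) = -1/663 (l(s, j) = 1/(-663 + 0) = 1/(-663) = -1/663)
l(J, (8*(-5))*(-8))/f(-150 - 1*(-67), -733) = -1/(663*(-3 + (-150 - 1*(-67)))) = -1/(663*(-3 + (-150 + 67))) = -1/(663*(-3 - 83)) = -1/663/(-86) = -1/663*(-1/86) = 1/57018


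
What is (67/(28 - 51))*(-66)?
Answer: 4422/23 ≈ 192.26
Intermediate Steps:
(67/(28 - 51))*(-66) = (67/(-23))*(-66) = -1/23*67*(-66) = -67/23*(-66) = 4422/23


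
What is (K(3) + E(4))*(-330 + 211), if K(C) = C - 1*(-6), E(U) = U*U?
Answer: -2975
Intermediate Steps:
E(U) = U²
K(C) = 6 + C (K(C) = C + 6 = 6 + C)
(K(3) + E(4))*(-330 + 211) = ((6 + 3) + 4²)*(-330 + 211) = (9 + 16)*(-119) = 25*(-119) = -2975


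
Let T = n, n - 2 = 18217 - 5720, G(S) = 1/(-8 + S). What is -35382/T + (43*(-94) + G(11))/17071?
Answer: -1963568741/640111287 ≈ -3.0675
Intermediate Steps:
n = 12499 (n = 2 + (18217 - 5720) = 2 + 12497 = 12499)
T = 12499
-35382/T + (43*(-94) + G(11))/17071 = -35382/12499 + (43*(-94) + 1/(-8 + 11))/17071 = -35382*1/12499 + (-4042 + 1/3)*(1/17071) = -35382/12499 + (-4042 + ⅓)*(1/17071) = -35382/12499 - 12125/3*1/17071 = -35382/12499 - 12125/51213 = -1963568741/640111287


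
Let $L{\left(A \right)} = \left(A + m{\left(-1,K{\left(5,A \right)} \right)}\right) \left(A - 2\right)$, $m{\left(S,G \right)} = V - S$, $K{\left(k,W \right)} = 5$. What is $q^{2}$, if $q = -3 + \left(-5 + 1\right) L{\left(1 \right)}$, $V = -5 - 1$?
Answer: $361$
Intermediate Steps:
$V = -6$
$m{\left(S,G \right)} = -6 - S$
$L{\left(A \right)} = \left(-5 + A\right) \left(-2 + A\right)$ ($L{\left(A \right)} = \left(A - 5\right) \left(A - 2\right) = \left(A + \left(-6 + 1\right)\right) \left(-2 + A\right) = \left(A - 5\right) \left(-2 + A\right) = \left(-5 + A\right) \left(-2 + A\right)$)
$q = -19$ ($q = -3 + \left(-5 + 1\right) \left(10 + 1^{2} - 7\right) = -3 - 4 \left(10 + 1 - 7\right) = -3 - 16 = -19$)
$q^{2} = \left(-19\right)^{2} = 361$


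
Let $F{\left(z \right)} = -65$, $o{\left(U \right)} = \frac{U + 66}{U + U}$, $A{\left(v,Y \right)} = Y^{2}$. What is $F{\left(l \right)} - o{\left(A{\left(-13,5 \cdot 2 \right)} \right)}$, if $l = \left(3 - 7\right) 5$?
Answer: $- \frac{6583}{100} \approx -65.83$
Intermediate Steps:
$l = -20$ ($l = \left(-4\right) 5 = -20$)
$o{\left(U \right)} = \frac{66 + U}{2 U}$
$F{\left(l \right)} - o{\left(A{\left(-13,5 \cdot 2 \right)} \right)} = -65 - \frac{66 + \left(5 \cdot 2\right)^{2}}{2 \left(5 \cdot 2\right)^{2}} = -65 - \frac{66 + 10^{2}}{2 \cdot 10^{2}} = -65 - \frac{66 + 100}{2 \cdot 100} = -65 - \frac{1}{2} \cdot \frac{1}{100} \cdot 166 = -65 - \frac{83}{100} = - \frac{6583}{100}$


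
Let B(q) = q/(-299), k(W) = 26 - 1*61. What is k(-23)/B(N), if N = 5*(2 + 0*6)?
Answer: 2093/2 ≈ 1046.5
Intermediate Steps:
k(W) = -35 (k(W) = 26 - 61 = -35)
N = 10 (N = 5*(2 + 0) = 5*2 = 10)
B(q) = -q/299 (B(q) = q*(-1/299) = -q/299)
k(-23)/B(N) = -35/((-1/299*10)) = -35/(-10/299) = -35*(-299/10) = 2093/2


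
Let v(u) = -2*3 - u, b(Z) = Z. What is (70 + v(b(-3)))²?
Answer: 4489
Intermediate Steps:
v(u) = -6 - u
(70 + v(b(-3)))² = (70 + (-6 - 1*(-3)))² = (70 + (-6 + 3))² = (70 - 3)² = 67² = 4489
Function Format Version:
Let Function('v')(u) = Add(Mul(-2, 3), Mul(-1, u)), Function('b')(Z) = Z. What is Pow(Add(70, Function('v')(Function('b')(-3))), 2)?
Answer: 4489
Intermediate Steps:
Function('v')(u) = Add(-6, Mul(-1, u))
Pow(Add(70, Function('v')(Function('b')(-3))), 2) = Pow(Add(70, Add(-6, Mul(-1, -3))), 2) = Pow(Add(70, Add(-6, 3)), 2) = Pow(Add(70, -3), 2) = Pow(67, 2) = 4489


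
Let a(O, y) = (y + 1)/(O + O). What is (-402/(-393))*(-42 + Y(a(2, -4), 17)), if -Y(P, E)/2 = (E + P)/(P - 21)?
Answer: -472216/11397 ≈ -41.433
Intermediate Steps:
a(O, y) = (1 + y)/(2*O) (a(O, y) = (1 + y)/((2*O)) = (1 + y)*(1/(2*O)) = (1 + y)/(2*O))
Y(P, E) = -2*(E + P)/(-21 + P) (Y(P, E) = -2*(E + P)/(P - 21) = -2*(E + P)/(-21 + P))
(-402/(-393))*(-42 + Y(a(2, -4), 17)) = (-402/(-393))*(-42 + 2*(-1*17 - (1 - 4)/(2*2))/(-21 + (½)*(1 - 4)/2)) = (-402*(-1/393))*(-42 + 2*(-17 - (-3)/(2*2))/(-21 + (½)*(½)*(-3))) = 134*(-42 + 2*(-17 - 1*(-¾))/(-21 - ¾))/131 = 134*(-42 + 2*(-17 + ¾)/(-87/4))/131 = 134*(-42 + 2*(-4/87)*(-65/4))/131 = 134*(-42 + 130/87)/131 = (134/131)*(-3524/87) = -472216/11397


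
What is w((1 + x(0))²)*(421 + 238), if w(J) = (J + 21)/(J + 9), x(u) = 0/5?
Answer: 7249/5 ≈ 1449.8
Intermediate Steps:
x(u) = 0 (x(u) = 0*(⅕) = 0)
w(J) = (21 + J)/(9 + J)
w((1 + x(0))²)*(421 + 238) = ((21 + (1 + 0)²)/(9 + (1 + 0)²))*(421 + 238) = ((21 + 1²)/(9 + 1²))*659 = ((21 + 1)/(9 + 1))*659 = (22/10)*659 = ((⅒)*22)*659 = (11/5)*659 = 7249/5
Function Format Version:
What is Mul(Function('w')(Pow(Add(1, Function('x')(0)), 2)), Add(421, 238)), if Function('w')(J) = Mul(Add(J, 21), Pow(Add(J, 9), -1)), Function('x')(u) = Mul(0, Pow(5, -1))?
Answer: Rational(7249, 5) ≈ 1449.8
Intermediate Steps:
Function('x')(u) = 0 (Function('x')(u) = Mul(0, Rational(1, 5)) = 0)
Function('w')(J) = Mul(Pow(Add(9, J), -1), Add(21, J)) (Function('w')(J) = Mul(Add(21, J), Pow(Add(9, J), -1)) = Mul(Pow(Add(9, J), -1), Add(21, J)))
Mul(Function('w')(Pow(Add(1, Function('x')(0)), 2)), Add(421, 238)) = Mul(Mul(Pow(Add(9, Pow(Add(1, 0), 2)), -1), Add(21, Pow(Add(1, 0), 2))), Add(421, 238)) = Mul(Mul(Pow(Add(9, Pow(1, 2)), -1), Add(21, Pow(1, 2))), 659) = Mul(Mul(Pow(Add(9, 1), -1), Add(21, 1)), 659) = Mul(Mul(Pow(10, -1), 22), 659) = Mul(Mul(Rational(1, 10), 22), 659) = Mul(Rational(11, 5), 659) = Rational(7249, 5)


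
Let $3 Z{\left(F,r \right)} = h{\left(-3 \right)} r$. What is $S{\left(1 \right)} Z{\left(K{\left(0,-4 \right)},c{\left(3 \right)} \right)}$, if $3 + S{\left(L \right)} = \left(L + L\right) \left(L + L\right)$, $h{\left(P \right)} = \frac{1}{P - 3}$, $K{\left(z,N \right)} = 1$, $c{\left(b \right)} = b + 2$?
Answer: $- \frac{5}{18} \approx -0.27778$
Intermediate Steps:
$c{\left(b \right)} = 2 + b$
$h{\left(P \right)} = \frac{1}{-3 + P}$
$Z{\left(F,r \right)} = - \frac{r}{18}$ ($Z{\left(F,r \right)} = \frac{\frac{1}{-3 - 3} r}{3} = \frac{\frac{1}{-6} r}{3} = \frac{\left(- \frac{1}{6}\right) r}{3} = - \frac{r}{18}$)
$S{\left(L \right)} = -3 + 4 L^{2}$ ($S{\left(L \right)} = -3 + \left(L + L\right) \left(L + L\right) = -3 + 2 L 2 L = -3 + 4 L^{2}$)
$S{\left(1 \right)} Z{\left(K{\left(0,-4 \right)},c{\left(3 \right)} \right)} = \left(-3 + 4 \cdot 1^{2}\right) \left(- \frac{2 + 3}{18}\right) = \left(-3 + 4 \cdot 1\right) \left(\left(- \frac{1}{18}\right) 5\right) = \left(-3 + 4\right) \left(- \frac{5}{18}\right) = 1 \left(- \frac{5}{18}\right) = - \frac{5}{18}$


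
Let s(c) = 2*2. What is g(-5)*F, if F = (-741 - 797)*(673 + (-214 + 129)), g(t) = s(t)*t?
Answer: 18086880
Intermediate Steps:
s(c) = 4
g(t) = 4*t
F = -904344 (F = -1538*(673 - 85) = -1538*588 = -904344)
g(-5)*F = (4*(-5))*(-904344) = -20*(-904344) = 18086880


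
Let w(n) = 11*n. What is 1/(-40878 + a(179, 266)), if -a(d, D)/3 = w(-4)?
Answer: -1/40746 ≈ -2.4542e-5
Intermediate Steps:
a(d, D) = 132 (a(d, D) = -33*(-4) = -3*(-44) = 132)
1/(-40878 + a(179, 266)) = 1/(-40878 + 132) = 1/(-40746) = -1/40746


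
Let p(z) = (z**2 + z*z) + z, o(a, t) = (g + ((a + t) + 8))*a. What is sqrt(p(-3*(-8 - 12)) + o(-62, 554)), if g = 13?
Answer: I*sqrt(24546) ≈ 156.67*I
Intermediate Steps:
o(a, t) = a*(21 + a + t) (o(a, t) = (13 + ((a + t) + 8))*a = (13 + (8 + a + t))*a = (21 + a + t)*a = a*(21 + a + t))
p(z) = z + 2*z**2 (p(z) = (z**2 + z**2) + z = 2*z**2 + z = z + 2*z**2)
sqrt(p(-3*(-8 - 12)) + o(-62, 554)) = sqrt((-3*(-8 - 12))*(1 + 2*(-3*(-8 - 12))) - 62*(21 - 62 + 554)) = sqrt((-3*(-20))*(1 + 2*(-3*(-20))) - 62*513) = sqrt(60*(1 + 2*60) - 31806) = sqrt(60*(1 + 120) - 31806) = sqrt(60*121 - 31806) = sqrt(7260 - 31806) = sqrt(-24546) = I*sqrt(24546)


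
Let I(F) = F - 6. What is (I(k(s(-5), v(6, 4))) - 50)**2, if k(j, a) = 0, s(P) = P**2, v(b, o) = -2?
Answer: 3136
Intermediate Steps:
I(F) = -6 + F
(I(k(s(-5), v(6, 4))) - 50)**2 = ((-6 + 0) - 50)**2 = (-6 - 50)**2 = (-56)**2 = 3136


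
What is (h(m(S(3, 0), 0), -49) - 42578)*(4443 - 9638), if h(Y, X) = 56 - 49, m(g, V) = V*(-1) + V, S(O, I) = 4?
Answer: 221156345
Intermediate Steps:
m(g, V) = 0 (m(g, V) = -V + V = 0)
h(Y, X) = 7
(h(m(S(3, 0), 0), -49) - 42578)*(4443 - 9638) = (7 - 42578)*(4443 - 9638) = -42571*(-5195) = 221156345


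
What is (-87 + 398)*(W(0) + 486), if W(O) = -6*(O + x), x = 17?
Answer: 119424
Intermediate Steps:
W(O) = -102 - 6*O (W(O) = -6*(O + 17) = -6*(17 + O) = -102 - 6*O)
(-87 + 398)*(W(0) + 486) = (-87 + 398)*((-102 - 6*0) + 486) = 311*((-102 + 0) + 486) = 311*(-102 + 486) = 311*384 = 119424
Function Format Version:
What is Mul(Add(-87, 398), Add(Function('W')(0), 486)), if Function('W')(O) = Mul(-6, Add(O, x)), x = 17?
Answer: 119424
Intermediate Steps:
Function('W')(O) = Add(-102, Mul(-6, O)) (Function('W')(O) = Mul(-6, Add(O, 17)) = Mul(-6, Add(17, O)) = Add(-102, Mul(-6, O)))
Mul(Add(-87, 398), Add(Function('W')(0), 486)) = Mul(Add(-87, 398), Add(Add(-102, Mul(-6, 0)), 486)) = Mul(311, Add(Add(-102, 0), 486)) = Mul(311, Add(-102, 486)) = Mul(311, 384) = 119424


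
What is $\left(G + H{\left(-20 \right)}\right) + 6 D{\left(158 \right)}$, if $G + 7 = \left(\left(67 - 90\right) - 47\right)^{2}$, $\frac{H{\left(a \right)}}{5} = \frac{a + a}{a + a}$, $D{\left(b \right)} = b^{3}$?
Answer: $23670770$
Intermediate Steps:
$H{\left(a \right)} = 5$ ($H{\left(a \right)} = 5 \frac{a + a}{a + a} = 5 \frac{2 a}{2 a} = 5 \cdot 2 a \frac{1}{2 a} = 5 \cdot 1 = 5$)
$G = 4893$ ($G = -7 + \left(\left(67 - 90\right) - 47\right)^{2} = -7 + \left(-23 - 47\right)^{2} = -7 + \left(-70\right)^{2} = -7 + 4900 = 4893$)
$\left(G + H{\left(-20 \right)}\right) + 6 D{\left(158 \right)} = \left(4893 + 5\right) + 6 \cdot 158^{3} = 4898 + 6 \cdot 3944312 = 4898 + 23665872 = 23670770$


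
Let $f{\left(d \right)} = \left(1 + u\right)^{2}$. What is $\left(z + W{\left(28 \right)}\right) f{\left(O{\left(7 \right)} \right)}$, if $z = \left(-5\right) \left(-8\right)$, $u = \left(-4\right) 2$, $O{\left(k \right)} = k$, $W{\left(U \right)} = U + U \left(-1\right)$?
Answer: $1960$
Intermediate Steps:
$W{\left(U \right)} = 0$ ($W{\left(U \right)} = U - U = 0$)
$u = -8$
$z = 40$
$f{\left(d \right)} = 49$ ($f{\left(d \right)} = \left(1 - 8\right)^{2} = \left(-7\right)^{2} = 49$)
$\left(z + W{\left(28 \right)}\right) f{\left(O{\left(7 \right)} \right)} = \left(40 + 0\right) 49 = 40 \cdot 49 = 1960$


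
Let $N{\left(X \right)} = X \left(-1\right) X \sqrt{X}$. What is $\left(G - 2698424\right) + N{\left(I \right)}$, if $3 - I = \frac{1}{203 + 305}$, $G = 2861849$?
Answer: $163425 - \frac{2319529 \sqrt{193421}}{65548256} \approx 1.6341 \cdot 10^{5}$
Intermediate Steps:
$I = \frac{1523}{508}$ ($I = 3 - \frac{1}{203 + 305} = 3 - \frac{1}{508} = \frac{1523}{508} \approx 2.998$)
$N{\left(X \right)} = - X^{\frac{5}{2}}$ ($N{\left(X \right)} = - X X \sqrt{X} = - X^{2} \sqrt{X} = - X^{\frac{5}{2}}$)
$\left(G - 2698424\right) + N{\left(I \right)} = \left(2861849 - 2698424\right) - \left(\frac{1523}{508}\right)^{\frac{5}{2}} = 163425 - \frac{2319529 \sqrt{193421}}{65548256}$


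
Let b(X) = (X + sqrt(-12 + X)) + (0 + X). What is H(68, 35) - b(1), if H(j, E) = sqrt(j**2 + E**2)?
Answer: -2 + sqrt(5849) - I*sqrt(11) ≈ 74.479 - 3.3166*I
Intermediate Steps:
H(j, E) = sqrt(E**2 + j**2)
b(X) = sqrt(-12 + X) + 2*X (b(X) = (X + sqrt(-12 + X)) + X = sqrt(-12 + X) + 2*X)
H(68, 35) - b(1) = sqrt(35**2 + 68**2) - (sqrt(-12 + 1) + 2*1) = sqrt(1225 + 4624) - (sqrt(-11) + 2) = sqrt(5849) - (I*sqrt(11) + 2) = sqrt(5849) - (2 + I*sqrt(11)) = sqrt(5849) + (-2 - I*sqrt(11)) = -2 + sqrt(5849) - I*sqrt(11)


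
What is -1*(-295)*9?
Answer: 2655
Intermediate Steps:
-1*(-295)*9 = 295*9 = 2655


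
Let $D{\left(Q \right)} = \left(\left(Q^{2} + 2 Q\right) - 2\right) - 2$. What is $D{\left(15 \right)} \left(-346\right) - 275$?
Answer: $-87121$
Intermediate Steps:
$D{\left(Q \right)} = -4 + Q^{2} + 2 Q$ ($D{\left(Q \right)} = \left(\left(Q^{2} + 2 Q\right) + \left(-5 + 3\right)\right) - 2 = \left(\left(Q^{2} + 2 Q\right) - 2\right) - 2 = \left(-2 + Q^{2} + 2 Q\right) - 2 = -4 + Q^{2} + 2 Q$)
$D{\left(15 \right)} \left(-346\right) - 275 = \left(-4 + 15^{2} + 2 \cdot 15\right) \left(-346\right) - 275 = \left(-4 + 225 + 30\right) \left(-346\right) - 275 = 251 \left(-346\right) - 275 = -86846 - 275 = -87121$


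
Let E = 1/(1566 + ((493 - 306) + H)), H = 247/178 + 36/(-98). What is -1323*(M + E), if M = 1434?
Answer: -29024173683036/15298565 ≈ -1.8972e+6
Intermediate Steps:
H = 8899/8722 (H = 247*(1/178) + 36*(-1/98) = 247/178 - 18/49 = 8899/8722 ≈ 1.0203)
E = 8722/15298565 (E = 1/(1566 + ((493 - 306) + 8899/8722)) = 1/(1566 + (187 + 8899/8722)) = 1/(1566 + 1639913/8722) = 1/(15298565/8722) = 8722/15298565 ≈ 0.00057012)
-1323*(M + E) = -1323*(1434 + 8722/15298565) = -1323*21938150932/15298565 = -29024173683036/15298565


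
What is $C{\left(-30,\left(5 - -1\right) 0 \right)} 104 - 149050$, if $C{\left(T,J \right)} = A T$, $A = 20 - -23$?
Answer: $-283210$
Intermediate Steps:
$A = 43$ ($A = 20 + 23 = 43$)
$C{\left(T,J \right)} = 43 T$
$C{\left(-30,\left(5 - -1\right) 0 \right)} 104 - 149050 = 43 \left(-30\right) 104 - 149050 = \left(-1290\right) 104 - 149050 = -134160 - 149050 = -283210$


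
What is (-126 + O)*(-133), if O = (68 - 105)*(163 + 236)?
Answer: 1980237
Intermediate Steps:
O = -14763 (O = -37*399 = -14763)
(-126 + O)*(-133) = (-126 - 14763)*(-133) = -14889*(-133) = 1980237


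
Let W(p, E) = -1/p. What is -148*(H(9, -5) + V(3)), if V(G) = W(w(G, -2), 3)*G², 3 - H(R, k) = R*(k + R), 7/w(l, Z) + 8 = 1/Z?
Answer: 22866/7 ≈ 3266.6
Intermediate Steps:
w(l, Z) = 7/(-8 + 1/Z)
H(R, k) = 3 - R*(R + k) (H(R, k) = 3 - R*(k + R) = 3 - R*(R + k))
V(G) = 17*G²/14 (V(G) = (-1/((-7*(-2)/(-1 + 8*(-2)))))*G² = (-1/((-7*(-2)/(-1 - 16))))*G² = (-1/((-7*(-2)/(-17))))*G² = (-1/((-7*(-2)*(-1/17))))*G² = (-1/(-14/17))*G² = (-1*(-17/14))*G² = 17*G²/14)
-148*(H(9, -5) + V(3)) = -148*((3 - 1*9² - 1*9*(-5)) + (17/14)*3²) = -148*((3 - 1*81 + 45) + (17/14)*9) = -148*((3 - 81 + 45) + 153/14) = -148*(-33 + 153/14) = -148*(-309/14) = 22866/7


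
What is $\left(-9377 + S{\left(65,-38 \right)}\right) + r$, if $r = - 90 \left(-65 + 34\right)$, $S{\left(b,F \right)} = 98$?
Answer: $-6489$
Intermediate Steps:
$r = 2790$ ($r = \left(-90\right) \left(-31\right) = 2790$)
$\left(-9377 + S{\left(65,-38 \right)}\right) + r = \left(-9377 + 98\right) + 2790 = -9279 + 2790 = -6489$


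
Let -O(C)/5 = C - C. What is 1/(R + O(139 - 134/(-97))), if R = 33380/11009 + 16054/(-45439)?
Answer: 500237951/1340015334 ≈ 0.37331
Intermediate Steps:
O(C) = 0 (O(C) = -5*(C - C) = -5*0 = 0)
R = 1340015334/500237951 (R = 33380*(1/11009) + 16054*(-1/45439) = 33380/11009 - 16054/45439 = 1340015334/500237951 ≈ 2.6788)
1/(R + O(139 - 134/(-97))) = 1/(1340015334/500237951 + 0) = 1/(1340015334/500237951) = 500237951/1340015334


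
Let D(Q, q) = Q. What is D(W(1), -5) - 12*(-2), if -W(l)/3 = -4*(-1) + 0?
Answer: 12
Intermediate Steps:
W(l) = -12 (W(l) = -3*(-4*(-1) + 0) = -3*(4 + 0) = -3*4 = -12)
D(W(1), -5) - 12*(-2) = -12 - 12*(-2) = -12 + 24 = 12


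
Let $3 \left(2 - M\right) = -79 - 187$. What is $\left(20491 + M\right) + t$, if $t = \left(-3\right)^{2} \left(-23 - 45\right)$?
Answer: $\frac{59909}{3} \approx 19970.0$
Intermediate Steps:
$M = \frac{272}{3}$ ($M = 2 - \frac{-79 - 187}{3} = 2 - - \frac{266}{3} = 2 + \frac{266}{3} = \frac{272}{3} \approx 90.667$)
$t = -612$ ($t = 9 \left(-68\right) = -612$)
$\left(20491 + M\right) + t = \left(20491 + \frac{272}{3}\right) - 612 = \frac{61745}{3} - 612 = \frac{59909}{3}$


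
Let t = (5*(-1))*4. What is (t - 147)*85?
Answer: -14195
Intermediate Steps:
t = -20 (t = -5*4 = -20)
(t - 147)*85 = (-20 - 147)*85 = -167*85 = -14195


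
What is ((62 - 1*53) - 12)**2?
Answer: 9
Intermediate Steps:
((62 - 1*53) - 12)**2 = ((62 - 53) - 12)**2 = (9 - 12)**2 = (-3)**2 = 9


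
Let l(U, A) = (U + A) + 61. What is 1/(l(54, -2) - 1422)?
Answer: -1/1309 ≈ -0.00076394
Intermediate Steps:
l(U, A) = 61 + A + U (l(U, A) = (A + U) + 61 = 61 + A + U)
1/(l(54, -2) - 1422) = 1/((61 - 2 + 54) - 1422) = 1/(113 - 1422) = 1/(-1309) = -1/1309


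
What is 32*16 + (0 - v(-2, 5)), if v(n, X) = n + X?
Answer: 509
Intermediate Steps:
v(n, X) = X + n
32*16 + (0 - v(-2, 5)) = 32*16 + (0 - (5 - 2)) = 512 + (0 - 1*3) = 512 + (0 - 3) = 512 - 3 = 509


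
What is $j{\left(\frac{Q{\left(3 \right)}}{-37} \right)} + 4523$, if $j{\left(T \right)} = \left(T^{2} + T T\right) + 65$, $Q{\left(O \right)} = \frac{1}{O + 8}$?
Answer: $\frac{759997614}{165649} \approx 4588.0$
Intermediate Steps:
$Q{\left(O \right)} = \frac{1}{8 + O}$
$j{\left(T \right)} = 65 + 2 T^{2}$ ($j{\left(T \right)} = \left(T^{2} + T^{2}\right) + 65 = 2 T^{2} + 65 = 65 + 2 T^{2}$)
$j{\left(\frac{Q{\left(3 \right)}}{-37} \right)} + 4523 = \left(65 + 2 \left(\frac{1}{\left(8 + 3\right) \left(-37\right)}\right)^{2}\right) + 4523 = \left(65 + 2 \left(\frac{1}{11} \left(- \frac{1}{37}\right)\right)^{2}\right) + 4523 = \left(65 + 2 \left(- \frac{1}{407}\right)^{2}\right) + 4523 = \left(65 + 2 \cdot \frac{1}{165649}\right) + 4523 = \left(65 + \frac{2}{165649}\right) + 4523 = \frac{10767187}{165649} + 4523 = \frac{759997614}{165649}$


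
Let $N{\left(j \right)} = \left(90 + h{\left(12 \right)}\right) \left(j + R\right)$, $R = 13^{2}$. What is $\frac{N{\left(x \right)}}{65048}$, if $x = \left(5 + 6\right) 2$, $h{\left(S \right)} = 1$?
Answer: $\frac{17381}{65048} \approx 0.2672$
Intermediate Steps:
$R = 169$
$x = 22$ ($x = 11 \cdot 2 = 22$)
$N{\left(j \right)} = 15379 + 91 j$ ($N{\left(j \right)} = \left(90 + 1\right) \left(j + 169\right) = 91 \left(169 + j\right) = 15379 + 91 j$)
$\frac{N{\left(x \right)}}{65048} = \frac{15379 + 91 \cdot 22}{65048} = \left(15379 + 2002\right) \frac{1}{65048} = 17381 \cdot \frac{1}{65048} = \frac{17381}{65048}$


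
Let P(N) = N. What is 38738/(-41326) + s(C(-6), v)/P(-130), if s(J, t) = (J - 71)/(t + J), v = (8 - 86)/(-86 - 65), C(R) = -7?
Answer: -104171594/101145385 ≈ -1.0299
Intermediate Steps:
v = 78/151 (v = -78/(-151) = -78*(-1/151) = 78/151 ≈ 0.51656)
s(J, t) = (-71 + J)/(J + t)
38738/(-41326) + s(C(-6), v)/P(-130) = 38738/(-41326) + ((-71 - 7)/(-7 + 78/151))/(-130) = 38738*(-1/41326) + (-78/(-979/151))*(-1/130) = -19369/20663 - 151/979*(-78)*(-1/130) = -19369/20663 + (11778/979)*(-1/130) = -19369/20663 - 453/4895 = -104171594/101145385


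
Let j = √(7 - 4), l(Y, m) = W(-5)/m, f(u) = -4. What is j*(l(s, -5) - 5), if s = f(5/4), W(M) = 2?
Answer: -27*√3/5 ≈ -9.3531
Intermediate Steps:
s = -4
l(Y, m) = 2/m
j = √3 ≈ 1.7320
j*(l(s, -5) - 5) = √3*(2/(-5) - 5) = √3*(2*(-⅕) - 5) = √3*(-⅖ - 5) = √3*(-27/5) = -27*√3/5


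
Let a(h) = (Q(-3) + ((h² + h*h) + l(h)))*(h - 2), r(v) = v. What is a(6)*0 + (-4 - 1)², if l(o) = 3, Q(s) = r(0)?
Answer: 25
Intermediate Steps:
Q(s) = 0
a(h) = (-2 + h)*(3 + 2*h²) (a(h) = (0 + ((h² + h*h) + 3))*(h - 2) = (0 + ((h² + h²) + 3))*(-2 + h) = (0 + (2*h² + 3))*(-2 + h) = (0 + (3 + 2*h²))*(-2 + h) = (3 + 2*h²)*(-2 + h) = (-2 + h)*(3 + 2*h²))
a(6)*0 + (-4 - 1)² = (-6 - 4*6² + 2*6³ + 3*6)*0 + (-4 - 1)² = (-6 - 4*36 + 2*216 + 18)*0 + (-5)² = (-6 - 144 + 432 + 18)*0 + 25 = 300*0 + 25 = 0 + 25 = 25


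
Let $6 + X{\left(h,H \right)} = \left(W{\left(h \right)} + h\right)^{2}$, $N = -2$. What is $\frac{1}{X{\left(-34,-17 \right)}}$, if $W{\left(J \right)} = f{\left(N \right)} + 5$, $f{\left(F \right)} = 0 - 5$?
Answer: $\frac{1}{1150} \approx 0.00086956$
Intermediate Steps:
$f{\left(F \right)} = -5$ ($f{\left(F \right)} = 0 - 5 = -5$)
$W{\left(J \right)} = 0$ ($W{\left(J \right)} = -5 + 5 = 0$)
$X{\left(h,H \right)} = -6 + h^{2}$ ($X{\left(h,H \right)} = -6 + \left(0 + h\right)^{2} = -6 + h^{2}$)
$\frac{1}{X{\left(-34,-17 \right)}} = \frac{1}{-6 + \left(-34\right)^{2}} = \frac{1}{-6 + 1156} = \frac{1}{1150}$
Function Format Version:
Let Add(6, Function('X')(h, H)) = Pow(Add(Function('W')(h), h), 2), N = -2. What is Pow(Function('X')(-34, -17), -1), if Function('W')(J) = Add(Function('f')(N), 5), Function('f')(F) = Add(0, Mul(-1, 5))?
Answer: Rational(1, 1150) ≈ 0.00086956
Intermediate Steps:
Function('f')(F) = -5 (Function('f')(F) = Add(0, -5) = -5)
Function('W')(J) = 0 (Function('W')(J) = Add(-5, 5) = 0)
Function('X')(h, H) = Add(-6, Pow(h, 2)) (Function('X')(h, H) = Add(-6, Pow(Add(0, h), 2)) = Add(-6, Pow(h, 2)))
Pow(Function('X')(-34, -17), -1) = Pow(Add(-6, Pow(-34, 2)), -1) = Pow(Add(-6, 1156), -1) = Pow(1150, -1) = Rational(1, 1150)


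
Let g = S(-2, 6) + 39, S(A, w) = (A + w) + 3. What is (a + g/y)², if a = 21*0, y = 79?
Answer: 2116/6241 ≈ 0.33905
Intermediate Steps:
a = 0
S(A, w) = 3 + A + w
g = 46 (g = (3 - 2 + 6) + 39 = 7 + 39 = 46)
(a + g/y)² = (0 + 46/79)² = (46/79)² = 2116/6241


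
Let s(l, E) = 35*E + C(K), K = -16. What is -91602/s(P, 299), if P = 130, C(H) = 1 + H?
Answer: -45801/5225 ≈ -8.7657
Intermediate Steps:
s(l, E) = -15 + 35*E (s(l, E) = 35*E + (1 - 16) = 35*E - 15 = -15 + 35*E)
-91602/s(P, 299) = -91602/(-15 + 35*299) = -91602/(-15 + 10465) = -91602/10450 = -91602*1/10450 = -45801/5225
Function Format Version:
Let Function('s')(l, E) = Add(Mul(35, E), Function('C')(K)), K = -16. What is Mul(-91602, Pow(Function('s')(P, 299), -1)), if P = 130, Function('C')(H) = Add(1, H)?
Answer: Rational(-45801, 5225) ≈ -8.7657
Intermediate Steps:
Function('s')(l, E) = Add(-15, Mul(35, E)) (Function('s')(l, E) = Add(Mul(35, E), Add(1, -16)) = Add(Mul(35, E), -15) = Add(-15, Mul(35, E)))
Mul(-91602, Pow(Function('s')(P, 299), -1)) = Mul(-91602, Pow(Add(-15, Mul(35, 299)), -1)) = Mul(-91602, Pow(Add(-15, 10465), -1)) = Mul(-91602, Pow(10450, -1)) = Mul(-91602, Rational(1, 10450)) = Rational(-45801, 5225)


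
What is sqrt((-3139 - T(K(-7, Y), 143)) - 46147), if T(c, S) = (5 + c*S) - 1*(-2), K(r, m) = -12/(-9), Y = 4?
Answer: I*sqrt(445353)/3 ≈ 222.45*I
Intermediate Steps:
K(r, m) = 4/3 (K(r, m) = -12*(-1/9) = 4/3)
T(c, S) = 7 + S*c (T(c, S) = (5 + S*c) + 2 = 7 + S*c)
sqrt((-3139 - T(K(-7, Y), 143)) - 46147) = sqrt((-3139 - (7 + 143*(4/3))) - 46147) = sqrt((-3139 - (7 + 572/3)) - 46147) = sqrt((-3139 - 1*593/3) - 46147) = sqrt((-3139 - 593/3) - 46147) = sqrt(-10010/3 - 46147) = sqrt(-148451/3) = I*sqrt(445353)/3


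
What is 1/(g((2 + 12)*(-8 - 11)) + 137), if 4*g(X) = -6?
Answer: 2/271 ≈ 0.0073801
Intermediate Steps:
g(X) = -3/2 (g(X) = (¼)*(-6) = -3/2)
1/(g((2 + 12)*(-8 - 11)) + 137) = 1/(-3/2 + 137) = 1/(271/2) = 2/271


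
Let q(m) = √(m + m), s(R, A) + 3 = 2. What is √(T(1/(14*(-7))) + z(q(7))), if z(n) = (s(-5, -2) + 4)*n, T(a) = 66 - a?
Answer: √(12938 + 588*√14)/14 ≈ 8.7884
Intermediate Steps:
s(R, A) = -1 (s(R, A) = -3 + 2 = -1)
q(m) = √2*√m (q(m) = √(2*m) = √2*√m)
z(n) = 3*n (z(n) = (-1 + 4)*n = 3*n)
√(T(1/(14*(-7))) + z(q(7))) = √((66 - 1/(14*(-7))) + 3*(√2*√7)) = √((66 - 1/(-98)) + 3*√14) = √((66 - 1*(-1/98)) + 3*√14) = √((66 + 1/98) + 3*√14) = √(6469/98 + 3*√14)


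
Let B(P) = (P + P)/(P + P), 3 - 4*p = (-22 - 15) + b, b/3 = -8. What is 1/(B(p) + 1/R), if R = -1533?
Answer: 1533/1532 ≈ 1.0007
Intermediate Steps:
b = -24 (b = 3*(-8) = -24)
p = 16 (p = 3/4 - ((-22 - 15) - 24)/4 = 3/4 - (-37 - 24)/4 = 3/4 - 1/4*(-61) = 3/4 + 61/4 = 16)
B(P) = 1 (B(P) = (2*P)/((2*P)) = (2*P)*(1/(2*P)) = 1)
1/(B(p) + 1/R) = 1/(1 + 1/(-1533)) = 1/(1 - 1/1533) = 1/(1532/1533) = 1533/1532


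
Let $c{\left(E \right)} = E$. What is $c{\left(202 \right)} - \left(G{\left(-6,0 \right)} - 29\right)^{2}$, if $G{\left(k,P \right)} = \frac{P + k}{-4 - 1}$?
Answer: $- \frac{14271}{25} \approx -570.84$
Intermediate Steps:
$G{\left(k,P \right)} = - \frac{P}{5} - \frac{k}{5}$ ($G{\left(k,P \right)} = \frac{P + k}{-5} = \left(P + k\right) \left(- \frac{1}{5}\right) = - \frac{P}{5} - \frac{k}{5}$)
$c{\left(202 \right)} - \left(G{\left(-6,0 \right)} - 29\right)^{2} = 202 - \left(\left(\left(- \frac{1}{5}\right) 0 - - \frac{6}{5}\right) - 29\right)^{2} = 202 - \left(\left(0 + \frac{6}{5}\right) - 29\right)^{2} = 202 - \left(\frac{6}{5} - 29\right)^{2} = 202 - \left(- \frac{139}{5}\right)^{2} = 202 - \frac{19321}{25} = - \frac{14271}{25}$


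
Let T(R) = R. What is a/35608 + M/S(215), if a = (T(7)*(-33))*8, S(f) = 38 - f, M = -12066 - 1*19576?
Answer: 140797655/787827 ≈ 178.72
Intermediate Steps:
M = -31642 (M = -12066 - 19576 = -31642)
a = -1848 (a = (7*(-33))*8 = -231*8 = -1848)
a/35608 + M/S(215) = -1848/35608 - 31642/(38 - 1*215) = -1848*1/35608 - 31642/(38 - 215) = -231/4451 - 31642/(-177) = -231/4451 - 31642*(-1/177) = -231/4451 + 31642/177 = 140797655/787827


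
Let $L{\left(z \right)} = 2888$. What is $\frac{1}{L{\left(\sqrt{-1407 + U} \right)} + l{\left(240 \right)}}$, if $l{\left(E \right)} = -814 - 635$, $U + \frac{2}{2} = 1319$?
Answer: $\frac{1}{1439} \approx 0.00069493$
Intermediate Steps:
$U = 1318$ ($U = -1 + 1319 = 1318$)
$l{\left(E \right)} = -1449$
$\frac{1}{L{\left(\sqrt{-1407 + U} \right)} + l{\left(240 \right)}} = \frac{1}{2888 - 1449} = \frac{1}{1439}$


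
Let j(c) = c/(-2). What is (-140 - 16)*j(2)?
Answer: 156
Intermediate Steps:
j(c) = -c/2 (j(c) = c*(-½) = -c/2)
(-140 - 16)*j(2) = (-140 - 16)*(-½*2) = -156*(-1) = 156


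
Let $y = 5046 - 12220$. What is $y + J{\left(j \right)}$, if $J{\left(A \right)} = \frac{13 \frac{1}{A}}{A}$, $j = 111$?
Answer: $- \frac{88390841}{12321} \approx -7174.0$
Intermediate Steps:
$y = -7174$ ($y = 5046 - 12220 = -7174$)
$J{\left(A \right)} = \frac{13}{A^{2}}$
$y + J{\left(j \right)} = -7174 + \frac{13}{12321} = - \frac{88390841}{12321}$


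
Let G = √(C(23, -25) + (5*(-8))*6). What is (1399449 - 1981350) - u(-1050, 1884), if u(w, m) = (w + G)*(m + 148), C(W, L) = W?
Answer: 1551699 - 2032*I*√217 ≈ 1.5517e+6 - 29933.0*I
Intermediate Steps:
G = I*√217 (G = √(23 + (5*(-8))*6) = √(23 - 40*6) = √(23 - 240) = √(-217) = I*√217 ≈ 14.731*I)
u(w, m) = (148 + m)*(w + I*√217) (u(w, m) = (w + I*√217)*(m + 148) = (w + I*√217)*(148 + m) = (148 + m)*(w + I*√217))
(1399449 - 1981350) - u(-1050, 1884) = (1399449 - 1981350) - (148*(-1050) + 1884*(-1050) + 148*I*√217 + I*1884*√217) = -581901 - (-155400 - 1978200 + 148*I*√217 + 1884*I*√217) = -581901 - (-2133600 + 2032*I*√217) = -581901 + (2133600 - 2032*I*√217) = 1551699 - 2032*I*√217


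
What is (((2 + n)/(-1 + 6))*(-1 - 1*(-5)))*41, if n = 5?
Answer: 1148/5 ≈ 229.60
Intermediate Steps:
(((2 + n)/(-1 + 6))*(-1 - 1*(-5)))*41 = (((2 + 5)/(-1 + 6))*(-1 - 1*(-5)))*41 = ((7/5)*(-1 + 5))*41 = ((7*(⅕))*4)*41 = ((7/5)*4)*41 = (28/5)*41 = 1148/5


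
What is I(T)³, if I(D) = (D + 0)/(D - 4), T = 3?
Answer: -27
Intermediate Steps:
I(D) = D/(-4 + D)
I(T)³ = (3/(-4 + 3))³ = (3/(-1))³ = (3*(-1))³ = (-3)³ = -27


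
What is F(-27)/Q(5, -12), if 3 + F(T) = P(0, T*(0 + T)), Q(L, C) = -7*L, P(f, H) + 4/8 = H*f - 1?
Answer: 9/70 ≈ 0.12857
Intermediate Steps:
P(f, H) = -3/2 + H*f (P(f, H) = -½ + (H*f - 1) = -½ + (-1 + H*f) = -3/2 + H*f)
F(T) = -9/2 (F(T) = -3 + (-3/2 + (T*(0 + T))*0) = -3 + (-3/2 + (T*T)*0) = -3 + (-3/2 + T²*0) = -3 + (-3/2 + 0) = -3 - 3/2 = -9/2)
F(-27)/Q(5, -12) = -9/(2*((-7*5))) = -9/2/(-35) = -9/2*(-1/35) = 9/70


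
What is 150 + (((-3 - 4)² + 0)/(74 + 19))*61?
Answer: 16939/93 ≈ 182.14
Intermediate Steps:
150 + (((-3 - 4)² + 0)/(74 + 19))*61 = 150 + (((-7)² + 0)/93)*61 = 150 + ((49 + 0)*(1/93))*61 = 150 + (49*(1/93))*61 = 150 + (49/93)*61 = 150 + 2989/93 = 16939/93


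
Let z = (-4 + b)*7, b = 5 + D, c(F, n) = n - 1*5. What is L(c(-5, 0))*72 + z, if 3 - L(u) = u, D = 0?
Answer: 583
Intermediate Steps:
c(F, n) = -5 + n (c(F, n) = n - 5 = -5 + n)
b = 5 (b = 5 + 0 = 5)
L(u) = 3 - u
z = 7 (z = (-4 + 5)*7 = 1*7 = 7)
L(c(-5, 0))*72 + z = (3 - (-5 + 0))*72 + 7 = (3 - 1*(-5))*72 + 7 = (3 + 5)*72 + 7 = 8*72 + 7 = 576 + 7 = 583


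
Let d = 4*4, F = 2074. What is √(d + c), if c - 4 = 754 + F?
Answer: 4*√178 ≈ 53.367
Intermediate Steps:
c = 2832 (c = 4 + (754 + 2074) = 4 + 2828 = 2832)
d = 16
√(d + c) = √(16 + 2832) = √2848 = 4*√178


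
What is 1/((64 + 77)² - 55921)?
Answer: -1/36040 ≈ -2.7747e-5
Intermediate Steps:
1/((64 + 77)² - 55921) = 1/(141² - 55921) = 1/(19881 - 55921) = 1/(-36040) = -1/36040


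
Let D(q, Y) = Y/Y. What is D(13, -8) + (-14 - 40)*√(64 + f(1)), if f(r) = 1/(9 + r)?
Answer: 1 - 27*√6410/5 ≈ -431.34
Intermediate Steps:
D(q, Y) = 1
D(13, -8) + (-14 - 40)*√(64 + f(1)) = 1 + (-14 - 40)*√(64 + 1/(9 + 1)) = 1 - 54*√(64 + 1/10) = 1 - 54*√(64 + ⅒) = 1 - 27*√6410/5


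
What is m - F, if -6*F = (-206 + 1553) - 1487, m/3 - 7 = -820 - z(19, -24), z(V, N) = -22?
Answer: -7189/3 ≈ -2396.3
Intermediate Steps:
m = -2373 (m = 21 + 3*(-820 - 1*(-22)) = 21 + 3*(-820 + 22) = 21 + 3*(-798) = 21 - 2394 = -2373)
F = 70/3 (F = -((-206 + 1553) - 1487)/6 = -(1347 - 1487)/6 = -⅙*(-140) = 70/3 ≈ 23.333)
m - F = -2373 - 1*70/3 = -2373 - 70/3 = -7189/3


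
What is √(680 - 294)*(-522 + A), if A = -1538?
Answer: -2060*√386 ≈ -40473.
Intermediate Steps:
√(680 - 294)*(-522 + A) = √(680 - 294)*(-522 - 1538) = √386*(-2060) = -2060*√386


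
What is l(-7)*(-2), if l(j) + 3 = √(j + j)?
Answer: 6 - 2*I*√14 ≈ 6.0 - 7.4833*I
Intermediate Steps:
l(j) = -3 + √2*√j (l(j) = -3 + √(j + j) = -3 + √(2*j) = -3 + √2*√j)
l(-7)*(-2) = (-3 + √2*√(-7))*(-2) = (-3 + √2*(I*√7))*(-2) = (-3 + I*√14)*(-2) = 6 - 2*I*√14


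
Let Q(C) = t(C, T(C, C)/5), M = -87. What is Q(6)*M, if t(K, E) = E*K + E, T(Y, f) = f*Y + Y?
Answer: -25578/5 ≈ -5115.6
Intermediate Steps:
T(Y, f) = Y + Y*f (T(Y, f) = Y*f + Y = Y + Y*f)
t(K, E) = E + E*K
Q(C) = C*(1 + C)²/5 (Q(C) = ((C*(1 + C))/5)*(1 + C) = ((C*(1 + C))*(⅕))*(1 + C) = (C*(1 + C)/5)*(1 + C) = C*(1 + C)²/5)
Q(6)*M = ((⅕)*6*(1 + 6)²)*(-87) = ((⅕)*6*7²)*(-87) = ((⅕)*6*49)*(-87) = (294/5)*(-87) = -25578/5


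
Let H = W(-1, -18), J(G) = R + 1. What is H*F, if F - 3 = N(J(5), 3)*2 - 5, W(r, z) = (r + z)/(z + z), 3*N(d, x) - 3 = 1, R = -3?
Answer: 19/54 ≈ 0.35185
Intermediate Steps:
J(G) = -2 (J(G) = -3 + 1 = -2)
N(d, x) = 4/3 (N(d, x) = 1 + (1/3)*1 = 1 + 1/3 = 4/3)
W(r, z) = (r + z)/(2*z) (W(r, z) = (r + z)/((2*z)) = (r + z)*(1/(2*z)) = (r + z)/(2*z))
H = 19/36 (H = (1/2)*(-1 - 18)/(-18) = (1/2)*(-1/18)*(-19) = 19/36 ≈ 0.52778)
F = 2/3 (F = 3 + ((4/3)*2 - 5) = 3 + (8/3 - 5) = 3 - 7/3 = 2/3 ≈ 0.66667)
H*F = (19/36)*(2/3) = 19/54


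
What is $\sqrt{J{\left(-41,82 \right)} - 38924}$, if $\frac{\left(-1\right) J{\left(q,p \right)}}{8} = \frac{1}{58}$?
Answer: $\frac{20 i \sqrt{81838}}{29} \approx 197.29 i$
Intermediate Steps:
$J{\left(q,p \right)} = - \frac{4}{29}$ ($J{\left(q,p \right)} = - \frac{8}{58} = \left(-8\right) \frac{1}{58} = - \frac{4}{29}$)
$\sqrt{J{\left(-41,82 \right)} - 38924} = \sqrt{- \frac{4}{29} - 38924} = \sqrt{- \frac{1128800}{29}} = \frac{20 i \sqrt{81838}}{29}$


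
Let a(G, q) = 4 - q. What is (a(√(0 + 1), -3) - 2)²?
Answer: 25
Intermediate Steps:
(a(√(0 + 1), -3) - 2)² = ((4 - 1*(-3)) - 2)² = ((4 + 3) - 2)² = (7 - 2)² = 5² = 25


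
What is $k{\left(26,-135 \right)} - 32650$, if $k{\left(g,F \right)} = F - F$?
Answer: $-32650$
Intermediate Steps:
$k{\left(g,F \right)} = 0$
$k{\left(26,-135 \right)} - 32650 = 0 - 32650 = -32650$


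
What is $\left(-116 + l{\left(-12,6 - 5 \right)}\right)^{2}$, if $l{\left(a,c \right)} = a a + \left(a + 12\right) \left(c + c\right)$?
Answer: $784$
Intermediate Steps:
$l{\left(a,c \right)} = a^{2} + 2 c \left(12 + a\right)$ ($l{\left(a,c \right)} = a^{2} + \left(12 + a\right) 2 c = a^{2} + 2 c \left(12 + a\right)$)
$\left(-116 + l{\left(-12,6 - 5 \right)}\right)^{2} = \left(-116 + \left(\left(-12\right)^{2} + 24 \left(6 - 5\right) + 2 \left(-12\right) \left(6 - 5\right)\right)\right)^{2} = \left(-116 + \left(144 + 24 \cdot 1 + 2 \left(-12\right) 1\right)\right)^{2} = \left(-116 + \left(144 + 24 - 24\right)\right)^{2} = \left(-116 + 144\right)^{2} = 28^{2} = 784$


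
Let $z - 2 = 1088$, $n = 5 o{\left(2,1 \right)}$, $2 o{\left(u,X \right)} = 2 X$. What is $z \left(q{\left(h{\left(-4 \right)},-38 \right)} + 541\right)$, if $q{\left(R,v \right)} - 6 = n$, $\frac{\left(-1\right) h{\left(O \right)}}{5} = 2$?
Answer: $601680$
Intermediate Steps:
$h{\left(O \right)} = -10$ ($h{\left(O \right)} = \left(-5\right) 2 = -10$)
$o{\left(u,X \right)} = X$ ($o{\left(u,X \right)} = \frac{2 X}{2} = X$)
$n = 5$ ($n = 5 \cdot 1 = 5$)
$q{\left(R,v \right)} = 11$ ($q{\left(R,v \right)} = 6 + 5 = 11$)
$z = 1090$ ($z = 2 + 1088 = 1090$)
$z \left(q{\left(h{\left(-4 \right)},-38 \right)} + 541\right) = 1090 \left(11 + 541\right) = 1090 \cdot 552 = 601680$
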